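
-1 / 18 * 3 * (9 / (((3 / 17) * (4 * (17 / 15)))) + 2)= -53 / 24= -2.21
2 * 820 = 1640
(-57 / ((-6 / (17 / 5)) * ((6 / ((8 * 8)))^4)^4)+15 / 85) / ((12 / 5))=3319105837751964399801507023 / 8781531084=377964367033830156.60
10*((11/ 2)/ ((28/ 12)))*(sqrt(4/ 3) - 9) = -1485/ 7 + 110*sqrt(3)/ 7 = -184.92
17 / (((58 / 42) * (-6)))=-119 / 58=-2.05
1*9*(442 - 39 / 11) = 43407 / 11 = 3946.09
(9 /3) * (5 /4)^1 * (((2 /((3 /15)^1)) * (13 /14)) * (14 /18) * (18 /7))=975 /14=69.64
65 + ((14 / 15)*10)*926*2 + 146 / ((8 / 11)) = 210613 / 12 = 17551.08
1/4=0.25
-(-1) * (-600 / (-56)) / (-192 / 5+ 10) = -375 / 994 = -0.38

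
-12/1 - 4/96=-289/24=-12.04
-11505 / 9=-1278.33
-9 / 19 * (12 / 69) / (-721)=36 / 315077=0.00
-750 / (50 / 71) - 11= -1076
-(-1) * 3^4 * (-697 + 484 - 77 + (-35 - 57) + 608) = 18306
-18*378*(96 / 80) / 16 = -5103 / 10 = -510.30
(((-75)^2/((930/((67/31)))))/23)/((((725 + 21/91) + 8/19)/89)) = 552322875/7923306616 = 0.07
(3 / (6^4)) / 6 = 1 / 2592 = 0.00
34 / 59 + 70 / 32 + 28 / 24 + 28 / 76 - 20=-844847 / 53808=-15.70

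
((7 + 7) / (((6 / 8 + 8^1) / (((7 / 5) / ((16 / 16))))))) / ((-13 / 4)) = -224 / 325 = -0.69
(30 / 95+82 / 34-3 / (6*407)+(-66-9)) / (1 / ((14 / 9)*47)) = -694641059 / 131461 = -5284.01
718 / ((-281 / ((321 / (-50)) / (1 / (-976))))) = -112473264 / 7025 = -16010.43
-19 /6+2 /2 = -13 /6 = -2.17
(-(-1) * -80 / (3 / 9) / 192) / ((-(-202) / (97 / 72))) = -485 / 58176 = -0.01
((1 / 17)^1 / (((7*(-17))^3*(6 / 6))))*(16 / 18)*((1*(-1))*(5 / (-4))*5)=-50 / 257829327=-0.00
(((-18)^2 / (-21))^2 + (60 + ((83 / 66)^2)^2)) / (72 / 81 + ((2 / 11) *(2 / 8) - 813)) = -279432502273 / 755027840952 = -0.37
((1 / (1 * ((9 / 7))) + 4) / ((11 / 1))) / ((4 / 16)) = 172 / 99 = 1.74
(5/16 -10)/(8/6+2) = -93/32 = -2.91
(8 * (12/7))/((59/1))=0.23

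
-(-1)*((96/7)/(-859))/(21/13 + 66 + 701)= -0.00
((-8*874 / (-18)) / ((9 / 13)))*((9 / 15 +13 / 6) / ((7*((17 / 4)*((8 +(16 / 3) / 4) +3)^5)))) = 0.00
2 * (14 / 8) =7 / 2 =3.50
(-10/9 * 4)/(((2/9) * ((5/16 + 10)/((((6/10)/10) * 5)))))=-0.58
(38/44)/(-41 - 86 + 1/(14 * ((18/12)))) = -399/58652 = -0.01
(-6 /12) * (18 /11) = -9 /11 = -0.82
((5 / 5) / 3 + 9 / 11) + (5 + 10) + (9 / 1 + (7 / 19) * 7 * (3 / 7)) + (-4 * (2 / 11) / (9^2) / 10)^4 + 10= 271352386542542989 / 7484183625661875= 36.26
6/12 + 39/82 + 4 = 204/41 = 4.98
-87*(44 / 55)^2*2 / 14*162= -225504 / 175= -1288.59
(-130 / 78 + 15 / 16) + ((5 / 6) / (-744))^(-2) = 956509333 / 1200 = 797091.11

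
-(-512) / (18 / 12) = 1024 / 3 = 341.33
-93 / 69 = -31 / 23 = -1.35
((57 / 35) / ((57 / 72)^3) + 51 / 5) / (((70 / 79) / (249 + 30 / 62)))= 52040427057 / 13708975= 3796.08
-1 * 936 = -936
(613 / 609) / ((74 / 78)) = 7969 / 7511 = 1.06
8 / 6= 4 / 3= 1.33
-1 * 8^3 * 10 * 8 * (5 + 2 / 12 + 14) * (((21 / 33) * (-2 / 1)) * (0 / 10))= 0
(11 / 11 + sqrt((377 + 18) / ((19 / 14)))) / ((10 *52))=1 / 520 + sqrt(105070) / 9880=0.03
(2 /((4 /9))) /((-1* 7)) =-9 /14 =-0.64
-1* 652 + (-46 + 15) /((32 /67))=-22941 /32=-716.91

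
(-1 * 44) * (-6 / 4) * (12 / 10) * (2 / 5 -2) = -126.72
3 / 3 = 1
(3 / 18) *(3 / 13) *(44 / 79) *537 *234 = 212652 / 79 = 2691.80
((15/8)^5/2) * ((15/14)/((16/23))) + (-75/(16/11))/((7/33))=-3306450825/14680064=-225.23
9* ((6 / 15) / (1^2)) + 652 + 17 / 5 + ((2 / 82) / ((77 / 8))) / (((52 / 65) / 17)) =2080633 / 3157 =659.05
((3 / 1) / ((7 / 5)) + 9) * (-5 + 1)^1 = -312 / 7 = -44.57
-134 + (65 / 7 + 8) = -817 / 7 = -116.71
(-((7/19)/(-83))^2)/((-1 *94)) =49/233771326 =0.00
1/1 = 1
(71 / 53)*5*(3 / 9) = 355 / 159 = 2.23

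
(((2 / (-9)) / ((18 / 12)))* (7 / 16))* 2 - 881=-47581 / 54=-881.13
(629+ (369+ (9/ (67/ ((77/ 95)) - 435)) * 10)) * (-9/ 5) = -24361929/ 13565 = -1795.94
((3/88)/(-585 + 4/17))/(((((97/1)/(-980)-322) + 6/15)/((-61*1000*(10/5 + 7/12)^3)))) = -11130662375/58403931696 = -0.19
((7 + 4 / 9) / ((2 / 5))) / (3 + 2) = 67 / 18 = 3.72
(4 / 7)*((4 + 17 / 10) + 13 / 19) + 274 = 184636 / 665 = 277.65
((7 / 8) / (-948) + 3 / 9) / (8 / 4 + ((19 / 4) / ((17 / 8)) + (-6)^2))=42857 / 5187456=0.01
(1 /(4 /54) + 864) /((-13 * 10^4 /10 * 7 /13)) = -351 /2800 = -0.13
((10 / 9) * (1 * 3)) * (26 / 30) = 26 / 9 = 2.89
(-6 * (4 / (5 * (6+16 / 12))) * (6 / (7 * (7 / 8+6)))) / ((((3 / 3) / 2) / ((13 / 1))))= -44928 / 21175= -2.12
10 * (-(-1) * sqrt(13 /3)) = 10 * sqrt(39) /3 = 20.82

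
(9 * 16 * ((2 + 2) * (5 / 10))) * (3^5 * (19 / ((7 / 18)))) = 23934528 / 7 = 3419218.29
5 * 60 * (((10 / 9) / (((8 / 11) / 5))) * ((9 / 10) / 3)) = 1375 / 2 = 687.50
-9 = -9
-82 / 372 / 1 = -41 / 186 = -0.22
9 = 9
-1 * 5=-5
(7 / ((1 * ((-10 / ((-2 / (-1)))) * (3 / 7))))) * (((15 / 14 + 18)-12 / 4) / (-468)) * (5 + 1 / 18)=245 / 432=0.57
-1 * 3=-3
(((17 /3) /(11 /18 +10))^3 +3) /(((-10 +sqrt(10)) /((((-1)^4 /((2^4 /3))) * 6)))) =-21964821 /55742968 - 21964821 * sqrt(10) /557429680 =-0.52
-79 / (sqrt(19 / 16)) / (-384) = 79 *sqrt(19) / 1824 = 0.19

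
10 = 10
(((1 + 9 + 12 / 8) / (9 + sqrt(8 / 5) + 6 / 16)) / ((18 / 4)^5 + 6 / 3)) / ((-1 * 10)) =-110400 / 1632287269 + 23552 * sqrt(10) / 8161436345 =-0.00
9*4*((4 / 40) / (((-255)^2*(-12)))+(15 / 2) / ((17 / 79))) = 271957499 / 216750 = 1254.71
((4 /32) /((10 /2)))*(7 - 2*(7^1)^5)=-33607 /40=-840.18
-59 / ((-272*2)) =59 / 544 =0.11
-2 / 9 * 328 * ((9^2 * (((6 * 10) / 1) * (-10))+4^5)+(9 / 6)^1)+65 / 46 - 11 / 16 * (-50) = 5742491713 / 1656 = 3467688.23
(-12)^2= 144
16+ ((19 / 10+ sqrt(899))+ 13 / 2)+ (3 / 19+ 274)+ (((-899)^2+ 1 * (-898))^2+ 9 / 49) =sqrt(899)+ 3033841014271537 / 4655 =651738134137.72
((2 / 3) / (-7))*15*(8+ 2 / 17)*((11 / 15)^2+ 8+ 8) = -342332 / 1785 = -191.78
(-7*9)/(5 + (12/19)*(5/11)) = -13167/1105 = -11.92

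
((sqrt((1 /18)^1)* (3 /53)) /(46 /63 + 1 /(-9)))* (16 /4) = 42* sqrt(2) /689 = 0.09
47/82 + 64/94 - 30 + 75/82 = -27.83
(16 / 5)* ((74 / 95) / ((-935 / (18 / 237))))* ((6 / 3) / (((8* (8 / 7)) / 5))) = -1554 / 7017175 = -0.00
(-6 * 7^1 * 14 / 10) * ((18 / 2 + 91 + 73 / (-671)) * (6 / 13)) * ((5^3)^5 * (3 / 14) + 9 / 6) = -773199646173447192 / 43615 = -17727837812070.32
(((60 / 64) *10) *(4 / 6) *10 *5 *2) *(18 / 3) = 3750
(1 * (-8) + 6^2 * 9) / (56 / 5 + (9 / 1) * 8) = 395 / 104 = 3.80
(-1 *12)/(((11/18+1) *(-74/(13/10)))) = 702/5365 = 0.13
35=35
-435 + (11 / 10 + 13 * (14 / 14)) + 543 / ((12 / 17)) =6967 / 20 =348.35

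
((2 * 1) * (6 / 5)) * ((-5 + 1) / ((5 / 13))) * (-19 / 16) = 741 / 25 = 29.64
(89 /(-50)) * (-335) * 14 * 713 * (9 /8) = 267851997 /40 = 6696299.92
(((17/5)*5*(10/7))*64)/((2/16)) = 12434.29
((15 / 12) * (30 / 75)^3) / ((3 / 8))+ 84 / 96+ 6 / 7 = 1.95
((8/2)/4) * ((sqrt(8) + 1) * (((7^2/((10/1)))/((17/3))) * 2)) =147/85 + 294 * sqrt(2)/85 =6.62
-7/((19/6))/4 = -21/38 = -0.55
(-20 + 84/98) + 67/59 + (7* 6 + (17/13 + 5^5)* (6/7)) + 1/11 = 159682304/59059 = 2703.78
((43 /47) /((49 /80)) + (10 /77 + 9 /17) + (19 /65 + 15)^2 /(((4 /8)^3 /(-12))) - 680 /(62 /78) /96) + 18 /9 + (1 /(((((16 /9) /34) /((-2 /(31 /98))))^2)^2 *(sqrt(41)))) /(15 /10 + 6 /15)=-5066327623027609 /225623297900 + 15795015183450405 *sqrt(41) /5755382872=17550215.30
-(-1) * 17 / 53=17 / 53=0.32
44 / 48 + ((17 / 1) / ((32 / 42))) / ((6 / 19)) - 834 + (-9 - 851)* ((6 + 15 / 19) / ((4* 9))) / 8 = -1427647 / 1824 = -782.70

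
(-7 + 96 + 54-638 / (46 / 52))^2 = 176863401 / 529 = 334335.35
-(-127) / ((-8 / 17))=-269.88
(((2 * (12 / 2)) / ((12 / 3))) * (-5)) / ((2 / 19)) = -285 / 2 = -142.50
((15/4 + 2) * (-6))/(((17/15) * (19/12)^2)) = -74520/6137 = -12.14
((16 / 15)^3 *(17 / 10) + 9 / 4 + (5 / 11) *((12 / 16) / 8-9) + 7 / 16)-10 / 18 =872107 / 5940000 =0.15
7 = 7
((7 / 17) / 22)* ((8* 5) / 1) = 0.75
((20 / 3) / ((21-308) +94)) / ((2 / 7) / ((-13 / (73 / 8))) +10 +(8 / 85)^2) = -52598000 / 14935230309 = -0.00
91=91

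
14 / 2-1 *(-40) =47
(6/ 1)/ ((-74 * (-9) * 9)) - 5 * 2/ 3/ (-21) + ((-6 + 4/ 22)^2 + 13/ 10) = 298784839/ 8461530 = 35.31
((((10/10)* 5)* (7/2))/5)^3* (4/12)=343/24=14.29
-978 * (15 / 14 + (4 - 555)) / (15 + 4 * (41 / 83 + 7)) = 312479313 / 26131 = 11958.18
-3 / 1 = -3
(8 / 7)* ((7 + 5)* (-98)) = -1344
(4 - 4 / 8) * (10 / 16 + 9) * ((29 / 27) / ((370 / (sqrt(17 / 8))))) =15631 * sqrt(34) / 639360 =0.14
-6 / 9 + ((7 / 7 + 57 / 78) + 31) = 2501 / 78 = 32.06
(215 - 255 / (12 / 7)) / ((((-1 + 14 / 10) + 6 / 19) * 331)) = 25175 / 90032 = 0.28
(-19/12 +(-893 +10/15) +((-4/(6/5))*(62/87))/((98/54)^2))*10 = -3737564615/417774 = -8946.38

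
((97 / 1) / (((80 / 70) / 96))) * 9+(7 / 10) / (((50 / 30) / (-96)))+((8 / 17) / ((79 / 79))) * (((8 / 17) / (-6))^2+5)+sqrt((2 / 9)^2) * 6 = 81022533464 / 1105425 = 73295.37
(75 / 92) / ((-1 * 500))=-0.00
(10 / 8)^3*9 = 1125 / 64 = 17.58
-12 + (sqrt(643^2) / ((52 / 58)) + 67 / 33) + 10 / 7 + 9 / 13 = 4260317 / 6006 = 709.34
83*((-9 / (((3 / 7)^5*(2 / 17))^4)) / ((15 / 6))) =-553139379495756710648243 / 15496819560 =-35693735566458.17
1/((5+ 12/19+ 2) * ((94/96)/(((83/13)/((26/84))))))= 3179232/1151735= 2.76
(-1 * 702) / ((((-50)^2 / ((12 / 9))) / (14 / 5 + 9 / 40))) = -14157 / 12500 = -1.13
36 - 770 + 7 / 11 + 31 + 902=2196 / 11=199.64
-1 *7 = -7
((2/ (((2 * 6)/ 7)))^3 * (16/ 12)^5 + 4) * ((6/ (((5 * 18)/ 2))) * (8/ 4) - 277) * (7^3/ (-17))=99876231364/ 1673055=59696.92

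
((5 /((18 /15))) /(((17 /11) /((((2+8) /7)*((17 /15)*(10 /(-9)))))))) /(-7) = 2750 /3969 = 0.69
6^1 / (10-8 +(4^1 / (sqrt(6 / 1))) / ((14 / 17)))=882 / 5-357 * sqrt(6) / 5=1.51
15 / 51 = 5 / 17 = 0.29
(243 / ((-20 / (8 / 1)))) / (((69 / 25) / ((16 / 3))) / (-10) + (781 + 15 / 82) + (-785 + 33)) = -15940800 / 4777513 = -3.34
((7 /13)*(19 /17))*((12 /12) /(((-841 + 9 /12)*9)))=-532 /6685029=-0.00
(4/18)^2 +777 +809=128470/81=1586.05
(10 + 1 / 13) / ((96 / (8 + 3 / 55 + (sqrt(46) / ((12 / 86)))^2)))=307451629 / 1235520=248.84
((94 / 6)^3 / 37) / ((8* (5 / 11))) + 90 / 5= 1861333 / 39960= 46.58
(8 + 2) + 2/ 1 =12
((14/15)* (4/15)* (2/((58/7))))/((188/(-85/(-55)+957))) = 1033312/3373425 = 0.31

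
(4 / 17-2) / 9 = -10 / 51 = -0.20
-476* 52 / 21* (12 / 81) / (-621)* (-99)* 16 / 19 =-23.44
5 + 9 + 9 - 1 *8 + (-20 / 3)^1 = 25 / 3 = 8.33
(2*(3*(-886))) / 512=-1329 / 128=-10.38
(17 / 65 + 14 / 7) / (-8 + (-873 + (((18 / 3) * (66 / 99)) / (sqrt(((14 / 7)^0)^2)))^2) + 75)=-147 / 51350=-0.00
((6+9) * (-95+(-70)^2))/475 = 2883/19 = 151.74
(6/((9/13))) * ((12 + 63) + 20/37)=72670/111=654.68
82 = 82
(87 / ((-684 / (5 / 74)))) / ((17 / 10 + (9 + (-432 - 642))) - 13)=725 / 90796668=0.00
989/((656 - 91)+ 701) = 989/1266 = 0.78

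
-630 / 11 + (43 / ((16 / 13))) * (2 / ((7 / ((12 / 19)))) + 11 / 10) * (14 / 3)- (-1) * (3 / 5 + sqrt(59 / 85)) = sqrt(5015) / 85 + 7629043 / 50160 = 152.93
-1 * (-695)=695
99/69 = 33/23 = 1.43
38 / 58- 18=-503 / 29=-17.34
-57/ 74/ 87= -0.01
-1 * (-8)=8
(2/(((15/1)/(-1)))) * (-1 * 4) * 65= 104/3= 34.67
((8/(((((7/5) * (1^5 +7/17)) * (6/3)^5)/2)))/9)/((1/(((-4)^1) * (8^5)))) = -696320/189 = -3684.23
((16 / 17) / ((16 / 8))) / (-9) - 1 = -161 / 153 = -1.05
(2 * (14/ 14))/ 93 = 2/ 93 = 0.02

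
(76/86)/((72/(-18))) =-19/86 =-0.22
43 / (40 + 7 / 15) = 645 / 607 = 1.06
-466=-466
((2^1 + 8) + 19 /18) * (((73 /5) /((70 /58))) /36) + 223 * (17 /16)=54579991 /226800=240.65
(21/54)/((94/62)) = 217/846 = 0.26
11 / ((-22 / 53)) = -53 / 2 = -26.50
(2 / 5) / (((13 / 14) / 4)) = 112 / 65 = 1.72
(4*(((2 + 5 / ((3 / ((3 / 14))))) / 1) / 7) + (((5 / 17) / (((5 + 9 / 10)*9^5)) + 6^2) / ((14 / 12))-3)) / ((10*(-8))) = -28250872819 / 77388832080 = -0.37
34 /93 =0.37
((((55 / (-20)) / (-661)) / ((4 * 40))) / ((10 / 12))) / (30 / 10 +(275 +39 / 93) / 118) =20119 / 3439315200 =0.00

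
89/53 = 1.68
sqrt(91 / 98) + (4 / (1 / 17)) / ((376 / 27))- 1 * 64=-58.15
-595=-595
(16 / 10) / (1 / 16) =128 / 5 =25.60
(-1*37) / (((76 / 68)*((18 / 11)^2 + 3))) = -76109 / 13053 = -5.83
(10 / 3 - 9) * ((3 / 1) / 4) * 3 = -51 / 4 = -12.75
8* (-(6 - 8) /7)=16 /7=2.29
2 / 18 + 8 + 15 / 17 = 1376 / 153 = 8.99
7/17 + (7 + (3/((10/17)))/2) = 3387/340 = 9.96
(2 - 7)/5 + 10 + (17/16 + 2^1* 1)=193/16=12.06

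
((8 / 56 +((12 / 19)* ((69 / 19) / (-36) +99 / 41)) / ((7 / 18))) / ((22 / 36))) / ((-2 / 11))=-3637107 / 103607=-35.10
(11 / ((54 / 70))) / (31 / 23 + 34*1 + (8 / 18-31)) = 2.98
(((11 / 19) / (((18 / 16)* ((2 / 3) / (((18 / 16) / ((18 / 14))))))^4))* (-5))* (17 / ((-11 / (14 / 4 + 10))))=204085 / 1824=111.89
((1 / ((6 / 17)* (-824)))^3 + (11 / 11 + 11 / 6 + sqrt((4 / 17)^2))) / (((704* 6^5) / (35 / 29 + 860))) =5831364657872675 / 12079458119659290624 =0.00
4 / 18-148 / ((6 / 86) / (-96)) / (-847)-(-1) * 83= -1198429 / 7623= -157.21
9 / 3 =3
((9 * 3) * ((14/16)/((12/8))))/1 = 63/4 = 15.75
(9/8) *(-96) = -108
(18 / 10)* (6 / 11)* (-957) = -4698 / 5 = -939.60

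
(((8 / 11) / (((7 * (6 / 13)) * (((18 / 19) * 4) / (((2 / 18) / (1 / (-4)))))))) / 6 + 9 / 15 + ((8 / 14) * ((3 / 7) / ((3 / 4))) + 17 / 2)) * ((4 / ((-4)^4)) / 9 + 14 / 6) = 9959044699 / 452656512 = 22.00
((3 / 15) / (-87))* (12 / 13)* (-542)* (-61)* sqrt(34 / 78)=-46.32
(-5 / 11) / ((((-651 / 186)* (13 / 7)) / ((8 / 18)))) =40 / 1287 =0.03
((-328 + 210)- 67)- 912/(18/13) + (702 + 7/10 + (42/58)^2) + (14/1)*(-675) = -241966859/25230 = -9590.44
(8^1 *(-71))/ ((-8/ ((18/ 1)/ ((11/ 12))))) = 1394.18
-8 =-8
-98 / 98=-1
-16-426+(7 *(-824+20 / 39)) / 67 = -1379758 / 2613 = -528.04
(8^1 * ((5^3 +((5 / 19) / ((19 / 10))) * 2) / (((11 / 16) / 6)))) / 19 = 34732800 / 75449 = 460.35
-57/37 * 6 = -342/37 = -9.24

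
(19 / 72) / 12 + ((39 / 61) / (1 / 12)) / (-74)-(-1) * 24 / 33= 13848161 / 21450528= 0.65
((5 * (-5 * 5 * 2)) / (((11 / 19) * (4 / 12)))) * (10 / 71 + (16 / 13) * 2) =-34228500 / 10153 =-3371.27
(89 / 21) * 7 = 89 / 3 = 29.67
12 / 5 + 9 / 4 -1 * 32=-547 / 20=-27.35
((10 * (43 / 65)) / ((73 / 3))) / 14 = 129 / 6643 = 0.02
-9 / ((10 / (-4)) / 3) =54 / 5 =10.80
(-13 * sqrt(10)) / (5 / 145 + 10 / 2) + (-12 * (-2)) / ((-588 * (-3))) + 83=12203 / 147 - 377 * sqrt(10) / 146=74.85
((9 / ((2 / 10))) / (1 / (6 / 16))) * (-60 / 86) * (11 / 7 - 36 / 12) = 10125 / 602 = 16.82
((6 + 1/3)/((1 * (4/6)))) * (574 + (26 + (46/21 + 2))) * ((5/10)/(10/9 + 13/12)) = 723216/553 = 1307.80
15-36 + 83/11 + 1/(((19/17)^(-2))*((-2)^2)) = -167117/12716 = -13.14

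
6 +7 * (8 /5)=86 /5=17.20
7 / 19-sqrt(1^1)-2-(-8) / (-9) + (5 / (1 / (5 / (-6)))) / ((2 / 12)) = -28.52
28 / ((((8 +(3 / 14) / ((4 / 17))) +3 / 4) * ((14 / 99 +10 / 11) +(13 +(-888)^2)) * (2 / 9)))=698544 / 42234380627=0.00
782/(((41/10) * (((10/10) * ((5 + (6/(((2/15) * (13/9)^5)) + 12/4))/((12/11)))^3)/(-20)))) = -13833458497273756714214400/9725675333640806974381079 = -1.42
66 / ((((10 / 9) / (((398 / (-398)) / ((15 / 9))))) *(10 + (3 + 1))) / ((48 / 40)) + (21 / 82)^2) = -35946504 / 11731279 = -3.06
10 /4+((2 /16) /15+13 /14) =2887 /840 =3.44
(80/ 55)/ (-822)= -8/ 4521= -0.00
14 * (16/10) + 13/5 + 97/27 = 772/27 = 28.59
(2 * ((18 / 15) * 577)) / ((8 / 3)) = 5193 / 10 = 519.30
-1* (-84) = 84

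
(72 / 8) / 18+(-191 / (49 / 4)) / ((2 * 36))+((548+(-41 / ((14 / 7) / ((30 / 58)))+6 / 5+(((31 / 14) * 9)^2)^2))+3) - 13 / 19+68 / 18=16750832495051 / 105836080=158271.48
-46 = -46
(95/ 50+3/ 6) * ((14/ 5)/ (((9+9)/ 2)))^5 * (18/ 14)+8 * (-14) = -3826942672/ 34171875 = -111.99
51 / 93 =0.55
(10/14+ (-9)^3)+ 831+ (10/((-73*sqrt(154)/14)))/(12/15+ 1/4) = 102.57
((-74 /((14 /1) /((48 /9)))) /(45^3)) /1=-592 /1913625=-0.00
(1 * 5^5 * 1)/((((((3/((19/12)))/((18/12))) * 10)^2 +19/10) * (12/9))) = 16921875/1165718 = 14.52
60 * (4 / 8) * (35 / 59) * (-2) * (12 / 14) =-1800 / 59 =-30.51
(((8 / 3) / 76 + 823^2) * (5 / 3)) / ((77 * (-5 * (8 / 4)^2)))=-733.04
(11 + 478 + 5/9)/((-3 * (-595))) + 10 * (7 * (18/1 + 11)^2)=945750956/16065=58870.27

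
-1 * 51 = -51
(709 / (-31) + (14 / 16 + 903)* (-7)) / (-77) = 1574799 / 19096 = 82.47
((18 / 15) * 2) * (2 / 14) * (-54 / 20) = -162 / 175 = -0.93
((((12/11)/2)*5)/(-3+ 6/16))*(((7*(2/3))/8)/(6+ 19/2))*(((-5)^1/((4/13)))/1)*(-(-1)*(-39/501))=-8450/170841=-0.05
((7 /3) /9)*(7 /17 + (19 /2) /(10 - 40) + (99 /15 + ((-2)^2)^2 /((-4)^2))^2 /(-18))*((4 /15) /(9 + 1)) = -333487 /15491250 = -0.02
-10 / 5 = -2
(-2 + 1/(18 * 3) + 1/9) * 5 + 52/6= -37/54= -0.69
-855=-855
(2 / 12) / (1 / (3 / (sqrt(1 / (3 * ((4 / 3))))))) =1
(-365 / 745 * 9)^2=431649 / 22201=19.44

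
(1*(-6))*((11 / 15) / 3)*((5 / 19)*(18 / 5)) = -132 / 95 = -1.39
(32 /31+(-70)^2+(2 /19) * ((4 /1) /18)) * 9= 44109.50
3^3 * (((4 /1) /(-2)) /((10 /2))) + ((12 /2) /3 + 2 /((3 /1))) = -122 /15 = -8.13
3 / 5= 0.60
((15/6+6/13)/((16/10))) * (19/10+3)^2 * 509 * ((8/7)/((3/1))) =13443199/1560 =8617.44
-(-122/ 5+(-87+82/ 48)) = 13163/ 120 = 109.69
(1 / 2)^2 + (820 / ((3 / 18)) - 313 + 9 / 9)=18433 / 4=4608.25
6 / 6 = 1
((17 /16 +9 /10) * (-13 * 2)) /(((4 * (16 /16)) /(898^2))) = -10286691.02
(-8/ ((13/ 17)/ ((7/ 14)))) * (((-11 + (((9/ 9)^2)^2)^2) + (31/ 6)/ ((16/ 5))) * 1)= 13685/ 312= 43.86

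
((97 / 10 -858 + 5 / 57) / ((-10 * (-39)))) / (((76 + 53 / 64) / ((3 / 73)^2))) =-0.00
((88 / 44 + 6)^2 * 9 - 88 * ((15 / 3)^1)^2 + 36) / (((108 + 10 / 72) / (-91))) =1336.32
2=2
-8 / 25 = -0.32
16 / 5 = 3.20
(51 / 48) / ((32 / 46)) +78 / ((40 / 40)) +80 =40839 / 256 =159.53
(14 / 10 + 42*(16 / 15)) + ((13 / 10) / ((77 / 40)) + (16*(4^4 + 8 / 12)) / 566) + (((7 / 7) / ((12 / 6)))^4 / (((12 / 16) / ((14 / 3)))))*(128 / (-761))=40345455509 / 746232795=54.07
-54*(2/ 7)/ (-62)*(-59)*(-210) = 95580/ 31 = 3083.23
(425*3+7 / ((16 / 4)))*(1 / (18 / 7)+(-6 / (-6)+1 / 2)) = 86819 / 36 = 2411.64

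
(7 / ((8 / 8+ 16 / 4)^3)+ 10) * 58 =72906 / 125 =583.25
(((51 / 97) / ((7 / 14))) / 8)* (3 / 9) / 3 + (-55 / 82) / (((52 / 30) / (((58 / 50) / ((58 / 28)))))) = -125381 / 620412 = -0.20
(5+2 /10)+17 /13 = 423 /65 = 6.51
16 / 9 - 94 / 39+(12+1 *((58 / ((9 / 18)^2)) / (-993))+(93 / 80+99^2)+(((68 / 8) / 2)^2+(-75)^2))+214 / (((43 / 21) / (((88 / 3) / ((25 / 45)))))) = 20974.57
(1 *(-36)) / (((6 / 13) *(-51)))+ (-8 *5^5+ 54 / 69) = -9774096 / 391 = -24997.69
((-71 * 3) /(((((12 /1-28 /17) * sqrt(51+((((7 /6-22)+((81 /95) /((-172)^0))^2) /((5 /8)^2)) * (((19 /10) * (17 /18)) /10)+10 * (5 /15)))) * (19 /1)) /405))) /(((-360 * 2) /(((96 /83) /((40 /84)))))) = 153983025 * sqrt(20604360741) /100329500568176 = 0.22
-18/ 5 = -3.60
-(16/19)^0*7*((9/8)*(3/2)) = -189/16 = -11.81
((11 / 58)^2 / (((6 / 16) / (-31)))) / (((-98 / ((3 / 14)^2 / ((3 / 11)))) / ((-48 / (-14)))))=247566 / 14134687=0.02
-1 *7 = -7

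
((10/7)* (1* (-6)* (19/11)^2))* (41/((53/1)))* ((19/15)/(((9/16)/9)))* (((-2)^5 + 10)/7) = 35996032/28567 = 1260.06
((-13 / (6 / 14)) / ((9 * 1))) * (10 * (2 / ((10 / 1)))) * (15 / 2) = -455 / 9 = -50.56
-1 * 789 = -789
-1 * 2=-2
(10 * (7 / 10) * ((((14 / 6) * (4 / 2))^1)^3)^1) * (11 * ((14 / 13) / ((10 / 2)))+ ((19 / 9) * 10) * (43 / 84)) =444167164 / 47385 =9373.58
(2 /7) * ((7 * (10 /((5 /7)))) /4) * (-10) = -70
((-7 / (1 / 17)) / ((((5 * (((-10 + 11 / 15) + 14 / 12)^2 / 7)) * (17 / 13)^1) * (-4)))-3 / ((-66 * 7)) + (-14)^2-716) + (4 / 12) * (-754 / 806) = -16281909841 / 31322214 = -519.82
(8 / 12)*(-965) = -1930 / 3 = -643.33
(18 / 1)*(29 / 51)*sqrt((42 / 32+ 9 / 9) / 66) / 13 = 29*sqrt(2442) / 9724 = 0.15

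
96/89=1.08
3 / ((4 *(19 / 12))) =9 / 19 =0.47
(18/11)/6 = 3/11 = 0.27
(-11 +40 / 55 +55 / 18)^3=-2918076589 / 7762392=-375.92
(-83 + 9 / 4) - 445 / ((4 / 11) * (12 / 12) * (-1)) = 1143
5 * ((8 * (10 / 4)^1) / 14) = 7.14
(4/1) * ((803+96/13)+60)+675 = 54035/13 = 4156.54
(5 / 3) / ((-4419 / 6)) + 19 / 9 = 9319 / 4419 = 2.11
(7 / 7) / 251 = 1 / 251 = 0.00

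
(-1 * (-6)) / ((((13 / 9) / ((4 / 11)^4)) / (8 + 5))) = 13824 / 14641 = 0.94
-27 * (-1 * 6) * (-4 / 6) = -108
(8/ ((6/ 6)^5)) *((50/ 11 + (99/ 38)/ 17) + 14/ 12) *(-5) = -2500760/ 10659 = -234.61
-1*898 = -898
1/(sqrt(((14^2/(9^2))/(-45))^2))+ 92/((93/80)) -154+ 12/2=-916199/18228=-50.26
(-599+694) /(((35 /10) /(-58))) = -11020 /7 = -1574.29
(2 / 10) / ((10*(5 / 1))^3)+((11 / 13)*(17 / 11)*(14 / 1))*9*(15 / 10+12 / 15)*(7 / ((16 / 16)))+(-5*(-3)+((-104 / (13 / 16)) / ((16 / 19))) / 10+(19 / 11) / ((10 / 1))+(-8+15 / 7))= 1655966938501 / 625625000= 2646.90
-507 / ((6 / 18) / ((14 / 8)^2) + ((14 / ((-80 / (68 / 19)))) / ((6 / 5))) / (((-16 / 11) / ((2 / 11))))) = -45313632 / 15559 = -2912.37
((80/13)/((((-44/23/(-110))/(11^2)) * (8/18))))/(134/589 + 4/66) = 486838539/1456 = 334367.13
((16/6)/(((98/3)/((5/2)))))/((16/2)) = 5/196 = 0.03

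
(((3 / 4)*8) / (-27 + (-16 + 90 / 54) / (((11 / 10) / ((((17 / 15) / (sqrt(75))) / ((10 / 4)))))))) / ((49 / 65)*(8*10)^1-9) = -38701698750 / 8929924130033 + 564478200*sqrt(3) / 8929924130033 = -0.00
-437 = -437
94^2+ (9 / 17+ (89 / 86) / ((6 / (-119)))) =77333989 / 8772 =8816.00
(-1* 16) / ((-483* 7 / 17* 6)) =136 / 10143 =0.01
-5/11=-0.45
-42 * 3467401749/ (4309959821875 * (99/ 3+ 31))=-72815436729/ 137918714300000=-0.00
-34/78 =-17/39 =-0.44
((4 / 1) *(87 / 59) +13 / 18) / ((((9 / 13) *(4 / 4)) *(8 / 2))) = 91403 / 38232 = 2.39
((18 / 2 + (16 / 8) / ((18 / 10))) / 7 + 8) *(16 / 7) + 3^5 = 16669 / 63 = 264.59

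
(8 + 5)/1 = 13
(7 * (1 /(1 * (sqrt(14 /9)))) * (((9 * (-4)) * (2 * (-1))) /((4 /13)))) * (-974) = -341874 * sqrt(14) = -1279175.38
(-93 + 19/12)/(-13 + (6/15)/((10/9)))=27425/3792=7.23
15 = 15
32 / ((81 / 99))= 352 / 9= 39.11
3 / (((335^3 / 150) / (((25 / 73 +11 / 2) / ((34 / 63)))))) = 483651 / 3732468830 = 0.00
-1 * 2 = -2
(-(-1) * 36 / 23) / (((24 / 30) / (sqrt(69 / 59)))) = 45 * sqrt(4071) / 1357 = 2.12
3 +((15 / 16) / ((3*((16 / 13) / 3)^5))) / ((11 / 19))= 9124947033 / 184549376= 49.44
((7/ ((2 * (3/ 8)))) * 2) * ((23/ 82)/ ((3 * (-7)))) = -92/ 369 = -0.25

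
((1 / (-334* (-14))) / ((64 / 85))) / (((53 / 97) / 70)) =41225 / 1132928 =0.04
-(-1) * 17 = 17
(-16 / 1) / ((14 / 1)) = -8 / 7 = -1.14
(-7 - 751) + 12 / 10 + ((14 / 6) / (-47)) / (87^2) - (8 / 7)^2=-198222847259 / 261471105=-758.11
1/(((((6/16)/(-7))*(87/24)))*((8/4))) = -224/87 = -2.57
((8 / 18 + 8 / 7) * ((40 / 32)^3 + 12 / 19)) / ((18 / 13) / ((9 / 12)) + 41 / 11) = 1605175 / 2180592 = 0.74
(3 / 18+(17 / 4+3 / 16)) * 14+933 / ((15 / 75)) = 113507 / 24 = 4729.46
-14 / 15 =-0.93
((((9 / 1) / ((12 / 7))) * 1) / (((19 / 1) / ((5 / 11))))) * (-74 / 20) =-777 / 1672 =-0.46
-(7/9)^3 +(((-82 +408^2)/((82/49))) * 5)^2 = 302839406650079642/1225449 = 247125263189.31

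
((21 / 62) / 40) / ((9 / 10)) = 7 / 744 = 0.01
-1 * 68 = -68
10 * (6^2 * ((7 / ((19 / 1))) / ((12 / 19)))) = 210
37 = 37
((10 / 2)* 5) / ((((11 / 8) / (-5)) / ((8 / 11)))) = -8000 / 121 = -66.12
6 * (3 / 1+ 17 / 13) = 336 / 13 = 25.85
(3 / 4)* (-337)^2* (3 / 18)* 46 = 2612087 / 4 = 653021.75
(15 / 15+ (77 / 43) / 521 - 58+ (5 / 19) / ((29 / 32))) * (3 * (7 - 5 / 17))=-12599714052 / 11044679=-1140.79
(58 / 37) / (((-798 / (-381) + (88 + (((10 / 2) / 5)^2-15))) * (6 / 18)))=0.06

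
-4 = -4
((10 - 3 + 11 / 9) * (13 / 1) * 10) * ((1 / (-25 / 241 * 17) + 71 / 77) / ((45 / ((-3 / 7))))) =-22353032 / 6185025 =-3.61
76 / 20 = 19 / 5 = 3.80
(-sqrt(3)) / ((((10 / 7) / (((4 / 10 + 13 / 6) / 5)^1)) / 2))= -539* sqrt(3) / 750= -1.24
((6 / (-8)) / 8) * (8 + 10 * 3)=-57 / 16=-3.56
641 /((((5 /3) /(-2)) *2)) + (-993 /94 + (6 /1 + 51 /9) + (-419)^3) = -103720223921 /1410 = -73560442.50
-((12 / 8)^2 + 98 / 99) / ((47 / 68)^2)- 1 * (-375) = 368.22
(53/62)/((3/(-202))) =-5353/93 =-57.56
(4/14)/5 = 0.06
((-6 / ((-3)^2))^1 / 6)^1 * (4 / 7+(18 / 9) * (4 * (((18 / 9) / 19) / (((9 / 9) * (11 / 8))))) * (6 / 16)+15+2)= -8681 / 4389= -1.98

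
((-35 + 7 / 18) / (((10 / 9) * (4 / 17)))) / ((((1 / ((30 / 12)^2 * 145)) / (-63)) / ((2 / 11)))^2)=-110475018871875 / 7744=-14265885701.43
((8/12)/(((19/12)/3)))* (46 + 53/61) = 68616/1159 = 59.20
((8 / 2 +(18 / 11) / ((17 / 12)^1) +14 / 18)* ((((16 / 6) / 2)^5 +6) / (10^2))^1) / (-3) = -145781 / 721710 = -0.20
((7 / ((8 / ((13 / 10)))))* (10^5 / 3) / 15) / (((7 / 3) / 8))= 26000 / 3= 8666.67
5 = 5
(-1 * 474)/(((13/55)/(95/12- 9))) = 4345/2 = 2172.50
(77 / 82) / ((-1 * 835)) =-77 / 68470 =-0.00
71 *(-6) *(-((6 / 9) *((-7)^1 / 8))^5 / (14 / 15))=-30.83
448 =448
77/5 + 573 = 2942/5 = 588.40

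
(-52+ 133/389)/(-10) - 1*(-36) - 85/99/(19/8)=59713747/1463418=40.80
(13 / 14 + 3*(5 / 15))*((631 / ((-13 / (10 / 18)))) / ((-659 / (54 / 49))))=255555 / 2938481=0.09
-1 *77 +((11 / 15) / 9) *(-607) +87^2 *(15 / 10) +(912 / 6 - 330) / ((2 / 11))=2766971 / 270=10248.04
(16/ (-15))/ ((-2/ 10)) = 16/ 3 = 5.33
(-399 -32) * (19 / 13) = -8189 / 13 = -629.92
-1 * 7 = -7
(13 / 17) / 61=0.01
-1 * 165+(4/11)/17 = -30851/187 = -164.98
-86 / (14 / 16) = -688 / 7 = -98.29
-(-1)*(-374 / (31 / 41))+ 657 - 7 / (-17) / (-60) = 162.35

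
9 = 9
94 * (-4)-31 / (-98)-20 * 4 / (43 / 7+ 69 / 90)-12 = -56774243 / 142198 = -399.26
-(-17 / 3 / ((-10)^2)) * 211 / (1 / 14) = 25109 / 150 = 167.39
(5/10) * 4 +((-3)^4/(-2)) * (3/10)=-203/20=-10.15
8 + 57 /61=545 /61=8.93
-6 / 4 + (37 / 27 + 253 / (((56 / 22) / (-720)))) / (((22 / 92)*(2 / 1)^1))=-622161803 / 4158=-149630.06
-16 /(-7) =16 /7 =2.29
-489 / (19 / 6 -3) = -2934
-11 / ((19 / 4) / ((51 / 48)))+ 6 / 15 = -783 / 380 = -2.06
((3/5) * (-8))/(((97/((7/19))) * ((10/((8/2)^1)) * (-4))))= 84/46075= 0.00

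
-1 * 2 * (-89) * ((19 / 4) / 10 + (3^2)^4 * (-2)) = -46712629 / 20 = -2335631.45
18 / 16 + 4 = 41 / 8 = 5.12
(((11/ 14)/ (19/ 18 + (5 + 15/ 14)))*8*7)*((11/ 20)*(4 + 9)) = 99099/ 2245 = 44.14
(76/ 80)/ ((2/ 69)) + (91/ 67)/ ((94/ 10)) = 4146539/ 125960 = 32.92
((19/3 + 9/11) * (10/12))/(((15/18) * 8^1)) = 59/66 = 0.89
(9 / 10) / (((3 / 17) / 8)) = 204 / 5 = 40.80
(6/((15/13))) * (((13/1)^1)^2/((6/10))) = 4394/3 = 1464.67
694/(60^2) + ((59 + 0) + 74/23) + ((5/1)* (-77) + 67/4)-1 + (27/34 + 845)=379316027/703800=538.95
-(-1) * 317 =317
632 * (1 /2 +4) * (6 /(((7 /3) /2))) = 102384 /7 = 14626.29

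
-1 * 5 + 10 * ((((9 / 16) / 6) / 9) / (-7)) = -5.01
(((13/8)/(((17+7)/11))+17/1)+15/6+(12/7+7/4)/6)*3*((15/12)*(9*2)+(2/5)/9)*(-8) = -11356313/1008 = -11266.18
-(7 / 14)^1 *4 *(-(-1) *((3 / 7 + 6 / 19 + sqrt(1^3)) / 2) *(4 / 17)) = -928 / 2261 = -0.41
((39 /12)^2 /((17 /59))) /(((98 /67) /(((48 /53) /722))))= 2004171 /63751156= 0.03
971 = 971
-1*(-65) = 65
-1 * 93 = -93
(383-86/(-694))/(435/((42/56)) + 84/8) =0.65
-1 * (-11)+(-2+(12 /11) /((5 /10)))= 123 /11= 11.18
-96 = -96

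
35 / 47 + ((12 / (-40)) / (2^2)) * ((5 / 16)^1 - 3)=28463 / 30080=0.95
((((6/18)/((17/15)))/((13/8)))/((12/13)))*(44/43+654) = 128.44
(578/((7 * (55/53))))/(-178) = -15317/34265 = -0.45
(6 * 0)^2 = 0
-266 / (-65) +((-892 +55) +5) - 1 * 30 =-55764 / 65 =-857.91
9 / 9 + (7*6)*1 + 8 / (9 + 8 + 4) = 911 / 21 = 43.38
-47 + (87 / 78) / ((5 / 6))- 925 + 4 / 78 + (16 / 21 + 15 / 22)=-9701357 / 10010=-969.17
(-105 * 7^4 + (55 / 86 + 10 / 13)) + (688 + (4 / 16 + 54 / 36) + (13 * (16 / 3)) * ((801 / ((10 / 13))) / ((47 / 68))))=-77221021783 / 525460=-146958.90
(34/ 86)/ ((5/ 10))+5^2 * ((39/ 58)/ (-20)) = -497/ 9976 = -0.05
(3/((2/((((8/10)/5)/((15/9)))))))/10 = 9/625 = 0.01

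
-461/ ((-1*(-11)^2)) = 461/ 121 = 3.81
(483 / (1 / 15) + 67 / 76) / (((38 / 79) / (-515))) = -22404700595 / 2888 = -7757860.32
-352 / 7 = -50.29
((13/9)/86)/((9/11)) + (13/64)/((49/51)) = 2533453/10922688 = 0.23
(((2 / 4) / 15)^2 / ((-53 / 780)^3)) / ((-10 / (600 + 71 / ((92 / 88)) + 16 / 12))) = 811624528 / 3424171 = 237.03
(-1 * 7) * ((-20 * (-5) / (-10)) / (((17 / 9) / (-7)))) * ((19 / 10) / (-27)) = 931 / 51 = 18.25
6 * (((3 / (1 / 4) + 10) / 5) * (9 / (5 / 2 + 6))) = 2376 / 85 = 27.95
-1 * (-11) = 11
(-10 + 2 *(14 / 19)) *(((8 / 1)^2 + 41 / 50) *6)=-1575126 / 475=-3316.05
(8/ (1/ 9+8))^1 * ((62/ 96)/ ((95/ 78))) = 3627/ 6935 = 0.52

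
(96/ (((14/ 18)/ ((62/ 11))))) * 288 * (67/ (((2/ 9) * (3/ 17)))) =26358027264/ 77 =342312042.39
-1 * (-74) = 74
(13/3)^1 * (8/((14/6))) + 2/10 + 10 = 877/35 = 25.06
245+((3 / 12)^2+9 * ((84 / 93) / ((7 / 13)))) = 129039 / 496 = 260.16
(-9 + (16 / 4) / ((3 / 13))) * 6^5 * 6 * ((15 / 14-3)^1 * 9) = -47239200 / 7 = -6748457.14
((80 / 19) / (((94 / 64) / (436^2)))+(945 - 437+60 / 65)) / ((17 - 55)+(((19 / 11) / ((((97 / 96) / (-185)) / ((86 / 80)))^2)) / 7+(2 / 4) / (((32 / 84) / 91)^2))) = 587226774296988672 / 40965167312280341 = 14.33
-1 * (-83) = 83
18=18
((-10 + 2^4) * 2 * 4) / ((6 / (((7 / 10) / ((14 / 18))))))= 36 / 5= 7.20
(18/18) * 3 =3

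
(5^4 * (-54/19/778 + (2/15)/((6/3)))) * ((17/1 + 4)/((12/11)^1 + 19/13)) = 174824650/539543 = 324.02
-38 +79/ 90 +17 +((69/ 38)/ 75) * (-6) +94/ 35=-1052269/ 59850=-17.58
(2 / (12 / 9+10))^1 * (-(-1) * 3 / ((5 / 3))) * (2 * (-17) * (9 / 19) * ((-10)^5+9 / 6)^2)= -9719708402187 / 190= -51156360011.51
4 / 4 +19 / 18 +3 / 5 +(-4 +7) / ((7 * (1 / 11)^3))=361043 / 630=573.08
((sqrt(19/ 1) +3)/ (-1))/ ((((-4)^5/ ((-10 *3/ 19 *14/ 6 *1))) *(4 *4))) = -0.00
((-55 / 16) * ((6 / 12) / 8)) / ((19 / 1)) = -55 / 4864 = -0.01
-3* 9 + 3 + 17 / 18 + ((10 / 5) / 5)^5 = -1296299 / 56250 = -23.05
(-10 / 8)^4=625 / 256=2.44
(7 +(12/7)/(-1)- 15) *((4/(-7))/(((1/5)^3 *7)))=34000/343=99.13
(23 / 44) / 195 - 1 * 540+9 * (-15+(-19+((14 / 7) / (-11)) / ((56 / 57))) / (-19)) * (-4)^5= 701032531 / 5460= 128394.24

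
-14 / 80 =-7 / 40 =-0.18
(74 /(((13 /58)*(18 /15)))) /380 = 1073 /1482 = 0.72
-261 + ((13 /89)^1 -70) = -330.85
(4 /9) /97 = 4 /873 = 0.00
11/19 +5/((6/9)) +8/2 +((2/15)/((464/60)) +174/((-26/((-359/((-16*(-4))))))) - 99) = -49.36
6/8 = 3/4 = 0.75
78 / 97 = 0.80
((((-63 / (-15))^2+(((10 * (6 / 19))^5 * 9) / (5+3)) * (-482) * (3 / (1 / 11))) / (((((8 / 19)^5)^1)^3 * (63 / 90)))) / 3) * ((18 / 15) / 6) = -710923962220414535144650047 / 3078632557772800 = -230921991786.74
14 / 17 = 0.82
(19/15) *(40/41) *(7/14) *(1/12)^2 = 0.00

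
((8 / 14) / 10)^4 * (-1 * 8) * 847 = -15488 / 214375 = -0.07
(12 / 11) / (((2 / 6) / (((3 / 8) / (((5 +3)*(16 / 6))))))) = 0.06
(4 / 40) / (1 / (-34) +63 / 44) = 374 / 5245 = 0.07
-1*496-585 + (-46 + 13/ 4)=-4495/ 4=-1123.75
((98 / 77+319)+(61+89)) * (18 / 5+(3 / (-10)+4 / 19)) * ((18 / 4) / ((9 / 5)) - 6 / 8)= 24152737 / 8360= 2889.08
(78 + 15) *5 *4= 1860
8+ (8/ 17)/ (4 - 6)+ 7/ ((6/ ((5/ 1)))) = 1387/ 102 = 13.60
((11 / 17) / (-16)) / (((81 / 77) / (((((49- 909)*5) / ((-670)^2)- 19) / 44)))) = 3285359 / 197803296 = 0.02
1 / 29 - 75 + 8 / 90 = -97714 / 1305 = -74.88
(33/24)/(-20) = -11/160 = -0.07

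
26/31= 0.84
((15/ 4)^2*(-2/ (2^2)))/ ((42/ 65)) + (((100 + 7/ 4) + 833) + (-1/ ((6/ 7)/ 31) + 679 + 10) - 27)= 2082799/ 1344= 1549.70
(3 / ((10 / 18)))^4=531441 / 625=850.31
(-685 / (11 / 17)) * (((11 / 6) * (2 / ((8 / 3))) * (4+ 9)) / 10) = -30277 / 16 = -1892.31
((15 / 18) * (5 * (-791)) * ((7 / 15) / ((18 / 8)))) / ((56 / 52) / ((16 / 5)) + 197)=-5758480 / 1662363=-3.46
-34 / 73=-0.47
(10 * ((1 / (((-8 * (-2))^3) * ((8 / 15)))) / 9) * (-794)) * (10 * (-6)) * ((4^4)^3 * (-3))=-1219584000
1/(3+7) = 1/10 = 0.10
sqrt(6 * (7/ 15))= 1.67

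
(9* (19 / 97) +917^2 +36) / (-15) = -81569896 / 1455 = -56061.78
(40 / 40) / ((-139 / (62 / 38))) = -31 / 2641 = -0.01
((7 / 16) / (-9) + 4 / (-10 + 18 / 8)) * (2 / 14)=-2521 / 31248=-0.08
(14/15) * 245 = 686/3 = 228.67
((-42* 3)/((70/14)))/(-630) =1/25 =0.04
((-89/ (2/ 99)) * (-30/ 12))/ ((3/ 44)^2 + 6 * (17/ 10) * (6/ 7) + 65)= 746291700/ 4997131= 149.34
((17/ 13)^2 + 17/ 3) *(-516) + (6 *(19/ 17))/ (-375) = -3806.41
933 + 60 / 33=934.82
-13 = -13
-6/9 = -2/3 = -0.67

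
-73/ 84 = -0.87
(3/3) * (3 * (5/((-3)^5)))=-5/81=-0.06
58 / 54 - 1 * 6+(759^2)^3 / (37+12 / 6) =1720652480153453240 / 351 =4902143818101006.38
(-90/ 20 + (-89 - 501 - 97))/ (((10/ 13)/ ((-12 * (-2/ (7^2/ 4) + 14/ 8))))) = 16774407/ 980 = 17116.74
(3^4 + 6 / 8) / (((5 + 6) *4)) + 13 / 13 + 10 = 2263 / 176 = 12.86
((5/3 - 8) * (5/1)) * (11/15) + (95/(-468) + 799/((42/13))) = 733445/3276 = 223.88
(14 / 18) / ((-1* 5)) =-7 / 45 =-0.16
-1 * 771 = -771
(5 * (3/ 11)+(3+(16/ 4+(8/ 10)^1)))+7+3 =1054/ 55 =19.16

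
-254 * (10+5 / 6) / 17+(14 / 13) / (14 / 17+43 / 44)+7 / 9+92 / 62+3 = -4318928051 / 27684891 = -156.00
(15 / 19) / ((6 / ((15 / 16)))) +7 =4331 / 608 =7.12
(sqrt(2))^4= 4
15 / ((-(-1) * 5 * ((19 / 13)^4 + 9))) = 85683 / 387370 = 0.22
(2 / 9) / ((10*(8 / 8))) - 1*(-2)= 91 / 45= 2.02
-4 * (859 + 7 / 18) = -30938 / 9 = -3437.56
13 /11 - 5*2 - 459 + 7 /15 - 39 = -83548 /165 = -506.35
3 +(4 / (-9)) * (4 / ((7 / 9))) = 5 / 7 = 0.71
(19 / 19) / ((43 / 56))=56 / 43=1.30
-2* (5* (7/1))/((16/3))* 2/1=-105/4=-26.25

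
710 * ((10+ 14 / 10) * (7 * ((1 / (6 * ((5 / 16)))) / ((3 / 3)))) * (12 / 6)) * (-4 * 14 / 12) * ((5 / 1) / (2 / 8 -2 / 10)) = -84609280 / 3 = -28203093.33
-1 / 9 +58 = 521 / 9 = 57.89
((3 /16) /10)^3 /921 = 0.00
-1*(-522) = 522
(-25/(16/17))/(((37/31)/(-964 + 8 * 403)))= -7443875/148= -50296.45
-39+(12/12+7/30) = -1133/30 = -37.77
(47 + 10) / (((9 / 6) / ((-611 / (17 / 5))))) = -116090 / 17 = -6828.82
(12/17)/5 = 12/85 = 0.14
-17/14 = -1.21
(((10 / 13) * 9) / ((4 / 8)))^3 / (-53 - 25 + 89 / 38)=-1772928 / 50531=-35.09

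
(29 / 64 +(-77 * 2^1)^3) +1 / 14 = -1636214037 / 448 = -3652263.48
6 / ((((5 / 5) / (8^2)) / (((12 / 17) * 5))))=23040 / 17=1355.29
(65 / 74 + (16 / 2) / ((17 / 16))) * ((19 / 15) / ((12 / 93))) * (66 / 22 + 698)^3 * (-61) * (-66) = 1439973080278703663 / 12580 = 114465268702599.66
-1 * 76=-76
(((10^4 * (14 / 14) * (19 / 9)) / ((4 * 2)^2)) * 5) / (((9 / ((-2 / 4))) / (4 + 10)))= -415625 / 324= -1282.79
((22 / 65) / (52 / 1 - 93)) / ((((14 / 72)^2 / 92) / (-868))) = 325264896 / 18655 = 17435.80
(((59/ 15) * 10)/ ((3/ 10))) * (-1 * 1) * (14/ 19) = -16520/ 171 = -96.61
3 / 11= 0.27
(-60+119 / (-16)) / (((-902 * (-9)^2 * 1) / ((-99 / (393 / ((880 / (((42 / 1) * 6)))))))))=-59345 / 73088568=-0.00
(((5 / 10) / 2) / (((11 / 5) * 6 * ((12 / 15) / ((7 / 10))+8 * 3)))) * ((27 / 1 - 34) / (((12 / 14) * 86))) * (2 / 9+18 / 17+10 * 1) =-1480045 / 1834119936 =-0.00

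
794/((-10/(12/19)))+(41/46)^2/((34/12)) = -85206219/1708670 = -49.87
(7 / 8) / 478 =7 / 3824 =0.00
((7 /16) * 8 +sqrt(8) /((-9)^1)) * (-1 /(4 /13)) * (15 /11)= -1365 /88 +65 * sqrt(2) /66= -14.12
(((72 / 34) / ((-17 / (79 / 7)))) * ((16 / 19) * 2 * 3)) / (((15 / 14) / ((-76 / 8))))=91008 / 1445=62.98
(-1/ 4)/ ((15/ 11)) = -11/ 60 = -0.18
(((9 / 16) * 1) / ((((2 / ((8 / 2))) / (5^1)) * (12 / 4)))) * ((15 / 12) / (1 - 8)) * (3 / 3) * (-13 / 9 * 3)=325 / 224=1.45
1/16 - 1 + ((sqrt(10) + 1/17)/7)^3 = -0.84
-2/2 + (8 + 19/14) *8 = 517/7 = 73.86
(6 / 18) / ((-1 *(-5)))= 1 / 15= 0.07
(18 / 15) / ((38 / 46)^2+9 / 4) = 12696 / 31025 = 0.41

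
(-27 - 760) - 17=-804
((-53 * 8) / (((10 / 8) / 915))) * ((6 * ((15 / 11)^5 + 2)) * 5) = -62524763.00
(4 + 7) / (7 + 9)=11 / 16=0.69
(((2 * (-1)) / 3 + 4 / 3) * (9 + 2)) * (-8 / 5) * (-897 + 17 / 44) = 10520.27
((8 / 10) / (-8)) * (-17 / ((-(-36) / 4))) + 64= 64.19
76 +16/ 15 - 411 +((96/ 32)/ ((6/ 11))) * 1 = -9853/ 30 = -328.43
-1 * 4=-4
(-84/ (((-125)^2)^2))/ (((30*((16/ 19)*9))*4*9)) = -133/ 3164062500000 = -0.00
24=24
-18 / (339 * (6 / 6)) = -6 / 113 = -0.05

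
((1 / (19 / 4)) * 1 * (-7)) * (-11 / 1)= 308 / 19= 16.21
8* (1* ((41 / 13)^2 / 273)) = 13448 / 46137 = 0.29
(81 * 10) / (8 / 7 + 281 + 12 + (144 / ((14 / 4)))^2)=39690 / 97357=0.41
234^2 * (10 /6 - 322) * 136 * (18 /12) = -3578195088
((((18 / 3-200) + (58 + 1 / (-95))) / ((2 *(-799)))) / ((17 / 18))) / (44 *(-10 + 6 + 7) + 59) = 116289 / 246463535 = 0.00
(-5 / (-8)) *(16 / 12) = 5 / 6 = 0.83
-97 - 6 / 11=-1073 / 11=-97.55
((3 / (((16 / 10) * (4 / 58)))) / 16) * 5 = 2175 / 256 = 8.50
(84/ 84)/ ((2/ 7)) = 7/ 2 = 3.50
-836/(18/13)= -5434/9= -603.78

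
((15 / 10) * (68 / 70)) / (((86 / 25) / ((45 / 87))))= 3825 / 17458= 0.22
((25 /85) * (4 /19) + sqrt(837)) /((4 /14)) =70 /323 + 21 * sqrt(93) /2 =101.48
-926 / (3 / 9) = -2778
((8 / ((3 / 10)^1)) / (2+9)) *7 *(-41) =-22960 / 33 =-695.76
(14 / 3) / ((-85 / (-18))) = 84 / 85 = 0.99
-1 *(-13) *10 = 130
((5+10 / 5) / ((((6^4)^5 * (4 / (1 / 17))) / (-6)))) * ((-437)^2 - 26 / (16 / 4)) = -2673475 / 82872924641427456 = -0.00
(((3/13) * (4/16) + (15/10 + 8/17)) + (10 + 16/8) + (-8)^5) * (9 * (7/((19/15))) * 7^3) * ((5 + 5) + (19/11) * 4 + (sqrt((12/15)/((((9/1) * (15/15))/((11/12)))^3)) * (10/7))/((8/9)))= -872820849337605/92378-546226850015 * sqrt(165)/268736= -9474471633.88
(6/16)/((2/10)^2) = 75/8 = 9.38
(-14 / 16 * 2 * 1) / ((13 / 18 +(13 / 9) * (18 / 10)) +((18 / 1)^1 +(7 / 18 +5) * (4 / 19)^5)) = -0.08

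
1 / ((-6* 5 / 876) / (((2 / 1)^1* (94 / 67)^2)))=-2580112 / 22445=-114.95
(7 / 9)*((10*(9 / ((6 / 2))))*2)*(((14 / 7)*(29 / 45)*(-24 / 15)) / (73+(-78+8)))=-12992 / 405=-32.08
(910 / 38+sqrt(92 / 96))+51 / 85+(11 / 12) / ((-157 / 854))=20.54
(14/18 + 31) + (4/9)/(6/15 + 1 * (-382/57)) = 128129/4041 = 31.71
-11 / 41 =-0.27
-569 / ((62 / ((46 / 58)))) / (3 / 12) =-26174 / 899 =-29.11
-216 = -216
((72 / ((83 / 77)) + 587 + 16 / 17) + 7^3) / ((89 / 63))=88691778 / 125579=706.26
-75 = -75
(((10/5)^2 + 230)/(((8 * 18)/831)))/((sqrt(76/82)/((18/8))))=97227 * sqrt(1558)/1216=3156.00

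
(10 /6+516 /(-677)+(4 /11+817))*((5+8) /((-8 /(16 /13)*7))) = -233.79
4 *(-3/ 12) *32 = -32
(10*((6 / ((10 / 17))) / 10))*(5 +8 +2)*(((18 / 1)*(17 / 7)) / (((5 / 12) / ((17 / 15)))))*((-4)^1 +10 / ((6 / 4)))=8489664 / 175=48512.37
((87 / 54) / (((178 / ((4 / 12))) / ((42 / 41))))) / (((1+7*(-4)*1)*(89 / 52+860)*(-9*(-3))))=-5278 / 1072776257001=-0.00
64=64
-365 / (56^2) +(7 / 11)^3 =589833 / 4174016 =0.14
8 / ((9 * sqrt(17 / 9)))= 8 * sqrt(17) / 51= 0.65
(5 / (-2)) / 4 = -5 / 8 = -0.62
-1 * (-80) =80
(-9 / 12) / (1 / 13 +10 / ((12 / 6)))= -13 / 88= -0.15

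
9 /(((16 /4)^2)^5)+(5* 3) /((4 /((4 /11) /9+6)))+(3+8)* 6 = 3067609385 /34603008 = 88.65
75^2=5625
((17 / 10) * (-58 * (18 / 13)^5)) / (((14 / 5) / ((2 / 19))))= -18.86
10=10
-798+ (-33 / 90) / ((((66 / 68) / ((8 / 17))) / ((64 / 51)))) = -1831922 / 2295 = -798.22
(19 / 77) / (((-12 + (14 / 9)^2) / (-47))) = 72333 / 59752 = 1.21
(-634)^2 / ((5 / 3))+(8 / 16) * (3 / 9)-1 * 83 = 7232723 / 30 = 241090.77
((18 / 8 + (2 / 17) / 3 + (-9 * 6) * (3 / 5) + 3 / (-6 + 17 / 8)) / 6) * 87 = -447.83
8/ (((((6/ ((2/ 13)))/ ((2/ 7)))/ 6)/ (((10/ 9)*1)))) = 320/ 819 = 0.39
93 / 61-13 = -700 / 61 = -11.48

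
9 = 9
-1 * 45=-45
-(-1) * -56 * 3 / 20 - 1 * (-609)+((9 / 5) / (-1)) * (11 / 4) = 11913 / 20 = 595.65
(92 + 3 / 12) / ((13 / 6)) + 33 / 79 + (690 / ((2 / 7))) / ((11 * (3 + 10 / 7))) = 64836921 / 700414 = 92.57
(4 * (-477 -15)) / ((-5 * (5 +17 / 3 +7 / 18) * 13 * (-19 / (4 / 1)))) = -141696 / 245765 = -0.58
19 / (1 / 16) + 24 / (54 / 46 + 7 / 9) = 31946 / 101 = 316.30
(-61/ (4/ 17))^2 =1075369/ 16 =67210.56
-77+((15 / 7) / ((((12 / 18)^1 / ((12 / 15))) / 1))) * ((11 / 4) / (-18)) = -2167 / 28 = -77.39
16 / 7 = 2.29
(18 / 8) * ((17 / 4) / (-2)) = -153 / 32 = -4.78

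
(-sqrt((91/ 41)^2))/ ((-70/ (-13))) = -169/ 410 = -0.41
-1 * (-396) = 396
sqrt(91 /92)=sqrt(2093) /46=0.99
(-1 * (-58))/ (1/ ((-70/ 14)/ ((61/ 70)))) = -20300/ 61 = -332.79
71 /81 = 0.88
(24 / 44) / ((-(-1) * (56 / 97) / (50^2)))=181875 / 77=2362.01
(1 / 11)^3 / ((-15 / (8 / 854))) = -4 / 8525055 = -0.00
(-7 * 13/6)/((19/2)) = -1.60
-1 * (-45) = 45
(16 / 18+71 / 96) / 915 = 469 / 263520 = 0.00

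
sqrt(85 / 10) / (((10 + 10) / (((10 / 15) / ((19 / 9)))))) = 3 *sqrt(34) / 380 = 0.05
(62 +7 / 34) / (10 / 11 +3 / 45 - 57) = -348975 / 314296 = -1.11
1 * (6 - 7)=-1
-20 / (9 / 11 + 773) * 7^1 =-55 / 304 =-0.18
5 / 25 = 1 / 5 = 0.20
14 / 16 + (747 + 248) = 7967 / 8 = 995.88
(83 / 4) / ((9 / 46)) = 1909 / 18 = 106.06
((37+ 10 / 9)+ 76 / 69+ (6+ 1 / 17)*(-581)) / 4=-3062378 / 3519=-870.24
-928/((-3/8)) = 7424/3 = 2474.67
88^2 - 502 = 7242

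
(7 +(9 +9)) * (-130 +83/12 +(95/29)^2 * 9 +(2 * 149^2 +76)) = 11215112975/10092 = 1111287.45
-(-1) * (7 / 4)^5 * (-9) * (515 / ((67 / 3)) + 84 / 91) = -3159732807 / 891904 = -3542.68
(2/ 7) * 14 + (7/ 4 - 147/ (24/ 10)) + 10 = -91/ 2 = -45.50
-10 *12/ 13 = -120/ 13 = -9.23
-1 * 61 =-61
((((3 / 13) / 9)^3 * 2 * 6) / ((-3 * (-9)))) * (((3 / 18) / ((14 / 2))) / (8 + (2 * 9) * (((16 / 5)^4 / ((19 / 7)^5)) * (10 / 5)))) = 1547561875 / 291679577417103876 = 0.00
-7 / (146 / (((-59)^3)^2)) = -295263735487 / 146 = -2022354352.65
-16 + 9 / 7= -103 / 7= -14.71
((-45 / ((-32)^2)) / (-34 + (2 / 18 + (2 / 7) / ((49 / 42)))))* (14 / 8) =138915 / 60772352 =0.00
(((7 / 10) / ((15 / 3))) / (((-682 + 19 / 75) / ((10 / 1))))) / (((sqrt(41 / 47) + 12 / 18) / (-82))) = -2428020 / 9254711 + 77490 * sqrt(1927) / 9254711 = 0.11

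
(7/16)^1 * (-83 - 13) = -42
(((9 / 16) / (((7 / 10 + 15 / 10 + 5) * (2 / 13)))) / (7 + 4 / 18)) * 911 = 8199 / 128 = 64.05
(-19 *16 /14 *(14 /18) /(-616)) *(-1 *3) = -19 /231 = -0.08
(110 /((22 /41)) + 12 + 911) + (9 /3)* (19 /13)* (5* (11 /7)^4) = 39380949 /31213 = 1261.68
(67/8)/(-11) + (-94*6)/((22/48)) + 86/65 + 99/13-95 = -7535347/5720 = -1317.37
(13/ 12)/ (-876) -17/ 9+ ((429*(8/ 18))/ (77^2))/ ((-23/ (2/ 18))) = -1.89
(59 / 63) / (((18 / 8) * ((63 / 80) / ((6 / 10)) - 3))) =-3776 / 15309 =-0.25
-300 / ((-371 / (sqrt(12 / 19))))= 600 * sqrt(57) / 7049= 0.64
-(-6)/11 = 6/11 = 0.55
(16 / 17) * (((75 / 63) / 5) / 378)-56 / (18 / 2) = -419792 / 67473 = -6.22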